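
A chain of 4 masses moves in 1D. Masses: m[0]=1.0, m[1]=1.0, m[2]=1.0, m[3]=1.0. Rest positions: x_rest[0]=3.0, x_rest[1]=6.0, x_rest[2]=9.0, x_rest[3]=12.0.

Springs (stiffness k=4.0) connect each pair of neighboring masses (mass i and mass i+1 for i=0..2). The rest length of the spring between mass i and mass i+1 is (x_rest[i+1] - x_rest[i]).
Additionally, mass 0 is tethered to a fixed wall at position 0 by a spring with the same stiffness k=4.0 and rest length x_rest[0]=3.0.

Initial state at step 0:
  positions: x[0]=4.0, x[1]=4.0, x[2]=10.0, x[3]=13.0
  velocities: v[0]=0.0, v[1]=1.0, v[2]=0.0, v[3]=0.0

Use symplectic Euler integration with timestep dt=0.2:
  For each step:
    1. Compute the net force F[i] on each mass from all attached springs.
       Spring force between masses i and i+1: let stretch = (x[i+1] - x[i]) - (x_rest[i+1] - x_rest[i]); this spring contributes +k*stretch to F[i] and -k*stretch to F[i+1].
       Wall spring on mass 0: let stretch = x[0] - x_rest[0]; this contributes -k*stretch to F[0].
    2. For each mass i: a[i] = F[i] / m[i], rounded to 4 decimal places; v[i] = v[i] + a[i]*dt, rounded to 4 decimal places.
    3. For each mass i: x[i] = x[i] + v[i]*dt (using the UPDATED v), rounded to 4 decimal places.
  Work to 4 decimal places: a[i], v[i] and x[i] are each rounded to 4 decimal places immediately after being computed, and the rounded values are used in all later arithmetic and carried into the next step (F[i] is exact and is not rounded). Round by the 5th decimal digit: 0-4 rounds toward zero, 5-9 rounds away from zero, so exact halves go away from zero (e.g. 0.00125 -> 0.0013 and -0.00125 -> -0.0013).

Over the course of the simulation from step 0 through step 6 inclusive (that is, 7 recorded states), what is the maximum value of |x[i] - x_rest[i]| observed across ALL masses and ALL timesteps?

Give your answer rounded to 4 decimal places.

Step 0: x=[4.0000 4.0000 10.0000 13.0000] v=[0.0000 1.0000 0.0000 0.0000]
Step 1: x=[3.3600 5.1600 9.5200 13.0000] v=[-3.2000 5.8000 -2.4000 0.0000]
Step 2: x=[2.4704 6.7296 8.8992 12.9232] v=[-4.4480 7.8480 -3.1040 -0.3840]
Step 3: x=[1.8670 7.9649 8.5751 12.6826] v=[-3.0170 6.1763 -1.6205 -1.2032]
Step 4: x=[1.9405 8.3221 8.8106 12.2648] v=[0.3677 1.7861 1.1773 -2.0892]
Step 5: x=[2.7246 7.7364 9.5206 11.7743] v=[3.9206 -2.9284 3.5499 -2.4526]
Step 6: x=[3.8747 6.6343 10.3057 11.4032] v=[5.7504 -5.5105 3.9255 -1.8556]
Max displacement = 2.3221

Answer: 2.3221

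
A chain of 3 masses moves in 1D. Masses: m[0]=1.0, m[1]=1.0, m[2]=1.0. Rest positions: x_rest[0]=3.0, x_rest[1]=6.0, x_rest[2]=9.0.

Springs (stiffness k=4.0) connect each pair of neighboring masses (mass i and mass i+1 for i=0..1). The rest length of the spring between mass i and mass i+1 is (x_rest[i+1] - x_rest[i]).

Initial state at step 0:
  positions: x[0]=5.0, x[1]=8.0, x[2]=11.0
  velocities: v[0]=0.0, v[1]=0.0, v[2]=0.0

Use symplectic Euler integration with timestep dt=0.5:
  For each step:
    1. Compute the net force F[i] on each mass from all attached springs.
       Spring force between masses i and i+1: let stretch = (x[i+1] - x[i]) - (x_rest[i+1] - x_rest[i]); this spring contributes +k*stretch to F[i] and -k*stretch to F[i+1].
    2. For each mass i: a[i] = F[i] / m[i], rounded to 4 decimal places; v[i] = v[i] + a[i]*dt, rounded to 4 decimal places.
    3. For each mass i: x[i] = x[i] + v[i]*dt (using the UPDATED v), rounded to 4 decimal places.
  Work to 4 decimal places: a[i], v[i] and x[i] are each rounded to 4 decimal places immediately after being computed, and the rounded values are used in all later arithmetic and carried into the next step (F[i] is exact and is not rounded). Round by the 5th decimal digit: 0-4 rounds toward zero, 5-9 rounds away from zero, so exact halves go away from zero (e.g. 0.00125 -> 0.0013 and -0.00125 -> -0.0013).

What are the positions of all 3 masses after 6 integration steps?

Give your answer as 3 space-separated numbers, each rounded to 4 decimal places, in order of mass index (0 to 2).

Step 0: x=[5.0000 8.0000 11.0000] v=[0.0000 0.0000 0.0000]
Step 1: x=[5.0000 8.0000 11.0000] v=[0.0000 0.0000 0.0000]
Step 2: x=[5.0000 8.0000 11.0000] v=[0.0000 0.0000 0.0000]
Step 3: x=[5.0000 8.0000 11.0000] v=[0.0000 0.0000 0.0000]
Step 4: x=[5.0000 8.0000 11.0000] v=[0.0000 0.0000 0.0000]
Step 5: x=[5.0000 8.0000 11.0000] v=[0.0000 0.0000 0.0000]
Step 6: x=[5.0000 8.0000 11.0000] v=[0.0000 0.0000 0.0000]

Answer: 5.0000 8.0000 11.0000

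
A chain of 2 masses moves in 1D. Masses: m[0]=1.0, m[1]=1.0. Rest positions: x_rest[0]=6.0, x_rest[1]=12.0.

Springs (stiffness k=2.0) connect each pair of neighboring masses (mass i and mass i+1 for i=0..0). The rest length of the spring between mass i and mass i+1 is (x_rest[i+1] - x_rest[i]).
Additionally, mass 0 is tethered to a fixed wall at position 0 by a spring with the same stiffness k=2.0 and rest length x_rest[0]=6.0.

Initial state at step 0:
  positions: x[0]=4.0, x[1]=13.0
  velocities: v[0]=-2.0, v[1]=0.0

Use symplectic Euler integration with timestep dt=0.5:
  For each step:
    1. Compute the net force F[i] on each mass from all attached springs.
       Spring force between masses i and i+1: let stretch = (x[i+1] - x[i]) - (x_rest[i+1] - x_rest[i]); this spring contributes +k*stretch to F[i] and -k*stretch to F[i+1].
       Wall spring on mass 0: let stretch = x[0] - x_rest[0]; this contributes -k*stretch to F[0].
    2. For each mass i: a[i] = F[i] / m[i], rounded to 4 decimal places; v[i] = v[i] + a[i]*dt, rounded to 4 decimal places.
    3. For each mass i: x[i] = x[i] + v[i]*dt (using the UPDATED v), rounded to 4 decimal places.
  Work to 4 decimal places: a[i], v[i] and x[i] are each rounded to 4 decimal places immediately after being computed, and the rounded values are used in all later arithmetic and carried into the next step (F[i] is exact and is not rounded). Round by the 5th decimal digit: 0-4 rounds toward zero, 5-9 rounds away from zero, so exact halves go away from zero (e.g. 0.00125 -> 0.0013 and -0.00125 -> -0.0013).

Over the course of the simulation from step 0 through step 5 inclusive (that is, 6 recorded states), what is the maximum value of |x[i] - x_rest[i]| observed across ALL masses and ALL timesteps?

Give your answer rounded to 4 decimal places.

Answer: 2.4062

Derivation:
Step 0: x=[4.0000 13.0000] v=[-2.0000 0.0000]
Step 1: x=[5.5000 11.5000] v=[3.0000 -3.0000]
Step 2: x=[7.2500 10.0000] v=[3.5000 -3.0000]
Step 3: x=[6.7500 10.1250] v=[-1.0000 0.2500]
Step 4: x=[4.5625 11.5625] v=[-4.3750 2.8750]
Step 5: x=[3.5938 12.5000] v=[-1.9375 1.8750]
Max displacement = 2.4062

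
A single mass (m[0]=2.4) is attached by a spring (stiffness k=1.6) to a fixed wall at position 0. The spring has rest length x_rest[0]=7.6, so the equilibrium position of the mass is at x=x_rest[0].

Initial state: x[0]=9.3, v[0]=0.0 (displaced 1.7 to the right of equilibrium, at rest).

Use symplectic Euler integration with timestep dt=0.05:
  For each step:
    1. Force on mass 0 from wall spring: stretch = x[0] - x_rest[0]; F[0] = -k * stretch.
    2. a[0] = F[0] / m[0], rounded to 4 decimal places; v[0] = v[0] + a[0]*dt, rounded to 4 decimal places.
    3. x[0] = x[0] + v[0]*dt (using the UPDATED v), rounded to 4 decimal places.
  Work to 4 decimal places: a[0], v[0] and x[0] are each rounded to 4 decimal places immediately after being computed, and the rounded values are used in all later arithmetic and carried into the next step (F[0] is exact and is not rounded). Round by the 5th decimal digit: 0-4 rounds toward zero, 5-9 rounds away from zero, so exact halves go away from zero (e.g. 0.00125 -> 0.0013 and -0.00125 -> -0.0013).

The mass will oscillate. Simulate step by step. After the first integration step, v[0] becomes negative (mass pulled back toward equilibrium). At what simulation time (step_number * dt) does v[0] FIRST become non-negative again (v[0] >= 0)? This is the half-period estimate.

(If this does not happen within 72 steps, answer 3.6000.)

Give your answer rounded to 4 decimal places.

Step 0: x=[9.3000] v=[0.0000]
Step 1: x=[9.2972] v=[-0.0567]
Step 2: x=[9.2915] v=[-0.1133]
Step 3: x=[9.2830] v=[-0.1697]
Step 4: x=[9.2717] v=[-0.2258]
Step 5: x=[9.2576] v=[-0.2815]
Step 6: x=[9.2408] v=[-0.3368]
Step 7: x=[9.2212] v=[-0.3915]
Step 8: x=[9.1989] v=[-0.4455]
Step 9: x=[9.1740] v=[-0.4988]
Step 10: x=[9.1464] v=[-0.5513]
Step 11: x=[9.1163] v=[-0.6028]
Step 12: x=[9.0836] v=[-0.6533]
Step 13: x=[9.0485] v=[-0.7028]
Step 14: x=[9.0109] v=[-0.7511]
Step 15: x=[8.9710] v=[-0.7981]
Step 16: x=[8.9288] v=[-0.8438]
Step 17: x=[8.8844] v=[-0.8881]
Step 18: x=[8.8379] v=[-0.9309]
Step 19: x=[8.7893] v=[-0.9722]
Step 20: x=[8.7387] v=[-1.0118]
Step 21: x=[8.6862] v=[-1.0498]
Step 22: x=[8.6319] v=[-1.0860]
Step 23: x=[8.5759] v=[-1.1204]
Step 24: x=[8.5183] v=[-1.1529]
Step 25: x=[8.4591] v=[-1.1835]
Step 26: x=[8.3985] v=[-1.2121]
Step 27: x=[8.3366] v=[-1.2387]
Step 28: x=[8.2734] v=[-1.2633]
Step 29: x=[8.2091] v=[-1.2857]
Step 30: x=[8.1438] v=[-1.3060]
Step 31: x=[8.0776] v=[-1.3241]
Step 32: x=[8.0106] v=[-1.3400]
Step 33: x=[7.9429] v=[-1.3537]
Step 34: x=[7.8746] v=[-1.3651]
Step 35: x=[7.8059] v=[-1.3743]
Step 36: x=[7.7368] v=[-1.3812]
Step 37: x=[7.6675] v=[-1.3858]
Step 38: x=[7.5981] v=[-1.3881]
Step 39: x=[7.5287] v=[-1.3880]
Step 40: x=[7.4594] v=[-1.3856]
Step 41: x=[7.3904] v=[-1.3809]
Step 42: x=[7.3217] v=[-1.3739]
Step 43: x=[7.2535] v=[-1.3646]
Step 44: x=[7.1858] v=[-1.3531]
Step 45: x=[7.1188] v=[-1.3393]
Step 46: x=[7.0526] v=[-1.3233]
Step 47: x=[6.9873] v=[-1.3051]
Step 48: x=[6.9231] v=[-1.2847]
Step 49: x=[6.8600] v=[-1.2621]
Step 50: x=[6.7981] v=[-1.2374]
Step 51: x=[6.7376] v=[-1.2107]
Step 52: x=[6.6785] v=[-1.1820]
Step 53: x=[6.6209] v=[-1.1513]
Step 54: x=[6.5650] v=[-1.1187]
Step 55: x=[6.5108] v=[-1.0842]
Step 56: x=[6.4584] v=[-1.0479]
Step 57: x=[6.4079] v=[-1.0098]
Step 58: x=[6.3594] v=[-0.9701]
Step 59: x=[6.3130] v=[-0.9287]
Step 60: x=[6.2687] v=[-0.8858]
Step 61: x=[6.2266] v=[-0.8414]
Step 62: x=[6.1868] v=[-0.7956]
Step 63: x=[6.1494] v=[-0.7485]
Step 64: x=[6.1144] v=[-0.7001]
Step 65: x=[6.0819] v=[-0.6506]
Step 66: x=[6.0519] v=[-0.6000]
Step 67: x=[6.0245] v=[-0.5484]
Step 68: x=[5.9997] v=[-0.4959]
Step 69: x=[5.9776] v=[-0.4426]
Step 70: x=[5.9582] v=[-0.3885]
Step 71: x=[5.9415] v=[-0.3338]
Step 72: x=[5.9276] v=[-0.2785]
v[0] did not become non-negative within 72 steps; using fallback time=3.6000

Answer: 3.6000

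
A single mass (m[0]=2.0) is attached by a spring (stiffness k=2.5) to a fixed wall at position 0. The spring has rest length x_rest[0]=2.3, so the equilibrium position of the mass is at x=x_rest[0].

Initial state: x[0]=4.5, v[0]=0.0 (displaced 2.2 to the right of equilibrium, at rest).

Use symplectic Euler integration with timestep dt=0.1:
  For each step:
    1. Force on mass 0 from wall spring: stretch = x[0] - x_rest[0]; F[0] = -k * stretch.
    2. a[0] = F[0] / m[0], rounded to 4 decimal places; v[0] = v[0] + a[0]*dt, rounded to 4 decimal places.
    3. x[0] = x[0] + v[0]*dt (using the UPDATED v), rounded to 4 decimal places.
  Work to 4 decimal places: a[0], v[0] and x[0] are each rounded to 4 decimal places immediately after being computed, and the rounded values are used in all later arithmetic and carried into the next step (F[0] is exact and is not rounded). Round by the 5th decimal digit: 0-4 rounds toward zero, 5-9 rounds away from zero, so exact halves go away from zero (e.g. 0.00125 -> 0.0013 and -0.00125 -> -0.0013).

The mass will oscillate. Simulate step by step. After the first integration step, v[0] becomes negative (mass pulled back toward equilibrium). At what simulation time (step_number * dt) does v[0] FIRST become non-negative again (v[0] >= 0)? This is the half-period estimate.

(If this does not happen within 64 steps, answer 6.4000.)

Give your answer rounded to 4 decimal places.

Step 0: x=[4.5000] v=[0.0000]
Step 1: x=[4.4725] v=[-0.2750]
Step 2: x=[4.4178] v=[-0.5466]
Step 3: x=[4.3367] v=[-0.8113]
Step 4: x=[4.2301] v=[-1.0659]
Step 5: x=[4.0994] v=[-1.3072]
Step 6: x=[3.9462] v=[-1.5321]
Step 7: x=[3.7724] v=[-1.7379]
Step 8: x=[3.5802] v=[-1.9220]
Step 9: x=[3.3720] v=[-2.0820]
Step 10: x=[3.1504] v=[-2.2160]
Step 11: x=[2.9182] v=[-2.3223]
Step 12: x=[2.6782] v=[-2.3996]
Step 13: x=[2.4335] v=[-2.4469]
Step 14: x=[2.1871] v=[-2.4636]
Step 15: x=[1.9422] v=[-2.4495]
Step 16: x=[1.7017] v=[-2.4048]
Step 17: x=[1.4687] v=[-2.3300]
Step 18: x=[1.2461] v=[-2.2261]
Step 19: x=[1.0367] v=[-2.0944]
Step 20: x=[0.8431] v=[-1.9365]
Step 21: x=[0.6677] v=[-1.7544]
Step 22: x=[0.5127] v=[-1.5504]
Step 23: x=[0.3800] v=[-1.3270]
Step 24: x=[0.2713] v=[-1.0870]
Step 25: x=[0.1880] v=[-0.8334]
Step 26: x=[0.1311] v=[-0.5694]
Step 27: x=[0.1013] v=[-0.2983]
Step 28: x=[0.0990] v=[-0.0235]
Step 29: x=[0.1242] v=[0.2516]
First v>=0 after going negative at step 29, time=2.9000

Answer: 2.9000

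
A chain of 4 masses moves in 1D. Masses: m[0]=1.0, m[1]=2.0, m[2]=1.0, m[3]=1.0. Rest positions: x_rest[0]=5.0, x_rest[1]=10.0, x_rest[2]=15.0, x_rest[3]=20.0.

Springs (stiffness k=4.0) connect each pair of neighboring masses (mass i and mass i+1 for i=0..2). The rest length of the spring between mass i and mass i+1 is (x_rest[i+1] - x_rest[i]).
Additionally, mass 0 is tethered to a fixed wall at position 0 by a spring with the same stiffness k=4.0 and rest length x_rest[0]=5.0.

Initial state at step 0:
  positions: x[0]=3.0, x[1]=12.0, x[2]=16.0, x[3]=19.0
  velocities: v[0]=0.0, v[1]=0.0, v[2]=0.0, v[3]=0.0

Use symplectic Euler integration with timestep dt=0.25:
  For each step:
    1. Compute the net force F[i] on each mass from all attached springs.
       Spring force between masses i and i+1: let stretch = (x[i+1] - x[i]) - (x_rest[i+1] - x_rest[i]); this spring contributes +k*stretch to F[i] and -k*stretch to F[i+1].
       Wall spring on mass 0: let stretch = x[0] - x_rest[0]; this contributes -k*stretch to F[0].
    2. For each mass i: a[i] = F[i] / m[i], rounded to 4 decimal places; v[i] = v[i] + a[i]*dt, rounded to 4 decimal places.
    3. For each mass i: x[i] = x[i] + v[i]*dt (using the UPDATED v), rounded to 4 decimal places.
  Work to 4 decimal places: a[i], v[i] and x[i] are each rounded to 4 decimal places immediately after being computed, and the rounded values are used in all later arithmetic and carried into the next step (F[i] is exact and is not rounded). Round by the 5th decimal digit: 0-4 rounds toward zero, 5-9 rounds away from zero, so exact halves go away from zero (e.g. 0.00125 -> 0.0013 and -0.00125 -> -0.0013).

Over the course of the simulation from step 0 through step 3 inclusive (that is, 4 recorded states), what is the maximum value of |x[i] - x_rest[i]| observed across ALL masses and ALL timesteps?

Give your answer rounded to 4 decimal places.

Step 0: x=[3.0000 12.0000 16.0000 19.0000] v=[0.0000 0.0000 0.0000 0.0000]
Step 1: x=[4.5000 11.3750 15.7500 19.5000] v=[6.0000 -2.5000 -1.0000 2.0000]
Step 2: x=[6.5938 10.4375 15.3438 20.3125] v=[8.3750 -3.7500 -1.6250 3.2500]
Step 3: x=[8.0000 9.6328 14.9532 21.1328] v=[5.6249 -3.2187 -1.5626 3.2813]
Max displacement = 3.0000

Answer: 3.0000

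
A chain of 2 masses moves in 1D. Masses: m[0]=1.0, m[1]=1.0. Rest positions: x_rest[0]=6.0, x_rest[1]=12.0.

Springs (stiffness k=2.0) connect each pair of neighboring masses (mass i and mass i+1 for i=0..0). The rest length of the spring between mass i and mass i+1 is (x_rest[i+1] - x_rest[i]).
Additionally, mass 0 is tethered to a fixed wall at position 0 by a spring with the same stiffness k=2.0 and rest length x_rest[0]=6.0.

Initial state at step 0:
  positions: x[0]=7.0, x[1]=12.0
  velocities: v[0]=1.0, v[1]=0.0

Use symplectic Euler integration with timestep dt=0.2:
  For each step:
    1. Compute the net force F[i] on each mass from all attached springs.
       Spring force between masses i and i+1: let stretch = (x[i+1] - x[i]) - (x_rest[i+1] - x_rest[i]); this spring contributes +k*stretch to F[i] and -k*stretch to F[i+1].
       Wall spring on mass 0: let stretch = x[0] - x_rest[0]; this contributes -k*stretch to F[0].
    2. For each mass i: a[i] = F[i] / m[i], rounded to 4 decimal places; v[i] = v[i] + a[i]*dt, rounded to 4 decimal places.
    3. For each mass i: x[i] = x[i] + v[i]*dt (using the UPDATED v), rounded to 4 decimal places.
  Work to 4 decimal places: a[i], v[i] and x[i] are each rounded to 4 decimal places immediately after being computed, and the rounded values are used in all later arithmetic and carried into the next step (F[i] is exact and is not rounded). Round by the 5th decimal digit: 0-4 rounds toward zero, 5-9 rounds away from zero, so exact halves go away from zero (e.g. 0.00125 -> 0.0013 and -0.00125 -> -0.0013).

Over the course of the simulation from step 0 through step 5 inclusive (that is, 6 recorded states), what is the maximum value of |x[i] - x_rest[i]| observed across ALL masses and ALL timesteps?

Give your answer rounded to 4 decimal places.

Answer: 1.0400

Derivation:
Step 0: x=[7.0000 12.0000] v=[1.0000 0.0000]
Step 1: x=[7.0400 12.0800] v=[0.2000 0.4000]
Step 2: x=[6.9200 12.2368] v=[-0.6000 0.7840]
Step 3: x=[6.6717 12.4483] v=[-1.2413 1.0573]
Step 4: x=[6.3518 12.6776] v=[-1.5993 1.1467]
Step 5: x=[6.0299 12.8809] v=[-1.6097 1.0164]
Max displacement = 1.0400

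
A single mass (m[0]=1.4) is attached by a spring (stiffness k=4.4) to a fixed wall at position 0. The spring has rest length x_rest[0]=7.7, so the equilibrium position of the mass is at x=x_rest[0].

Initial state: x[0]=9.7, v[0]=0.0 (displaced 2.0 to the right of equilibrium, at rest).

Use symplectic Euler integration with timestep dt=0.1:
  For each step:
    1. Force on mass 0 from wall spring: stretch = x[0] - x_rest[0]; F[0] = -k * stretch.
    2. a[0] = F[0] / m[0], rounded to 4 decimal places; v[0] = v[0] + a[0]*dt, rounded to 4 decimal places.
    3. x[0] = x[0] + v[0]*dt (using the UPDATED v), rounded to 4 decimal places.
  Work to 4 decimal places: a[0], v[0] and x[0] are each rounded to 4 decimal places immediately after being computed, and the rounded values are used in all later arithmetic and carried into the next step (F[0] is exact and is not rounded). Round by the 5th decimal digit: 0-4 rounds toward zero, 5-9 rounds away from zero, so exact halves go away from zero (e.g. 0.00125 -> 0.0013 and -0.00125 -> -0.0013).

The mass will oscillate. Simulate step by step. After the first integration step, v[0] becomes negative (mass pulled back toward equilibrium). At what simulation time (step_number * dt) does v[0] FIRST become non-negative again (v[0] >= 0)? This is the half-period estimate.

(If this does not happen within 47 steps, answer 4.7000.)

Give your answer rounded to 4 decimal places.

Step 0: x=[9.7000] v=[0.0000]
Step 1: x=[9.6371] v=[-0.6286]
Step 2: x=[9.5134] v=[-1.2374]
Step 3: x=[9.3327] v=[-1.8073]
Step 4: x=[9.1007] v=[-2.3204]
Step 5: x=[8.8246] v=[-2.7606]
Step 6: x=[8.5132] v=[-3.1141]
Step 7: x=[8.1762] v=[-3.3697]
Step 8: x=[7.8243] v=[-3.5194]
Step 9: x=[7.4685] v=[-3.5585]
Step 10: x=[7.1199] v=[-3.4857]
Step 11: x=[6.7896] v=[-3.3034]
Step 12: x=[6.4879] v=[-3.0173]
Step 13: x=[6.2243] v=[-2.6364]
Step 14: x=[6.0070] v=[-2.1726]
Step 15: x=[5.8430] v=[-1.6405]
Step 16: x=[5.7373] v=[-1.0569]
Step 17: x=[5.6933] v=[-0.4401]
Step 18: x=[5.7124] v=[0.1906]
First v>=0 after going negative at step 18, time=1.8000

Answer: 1.8000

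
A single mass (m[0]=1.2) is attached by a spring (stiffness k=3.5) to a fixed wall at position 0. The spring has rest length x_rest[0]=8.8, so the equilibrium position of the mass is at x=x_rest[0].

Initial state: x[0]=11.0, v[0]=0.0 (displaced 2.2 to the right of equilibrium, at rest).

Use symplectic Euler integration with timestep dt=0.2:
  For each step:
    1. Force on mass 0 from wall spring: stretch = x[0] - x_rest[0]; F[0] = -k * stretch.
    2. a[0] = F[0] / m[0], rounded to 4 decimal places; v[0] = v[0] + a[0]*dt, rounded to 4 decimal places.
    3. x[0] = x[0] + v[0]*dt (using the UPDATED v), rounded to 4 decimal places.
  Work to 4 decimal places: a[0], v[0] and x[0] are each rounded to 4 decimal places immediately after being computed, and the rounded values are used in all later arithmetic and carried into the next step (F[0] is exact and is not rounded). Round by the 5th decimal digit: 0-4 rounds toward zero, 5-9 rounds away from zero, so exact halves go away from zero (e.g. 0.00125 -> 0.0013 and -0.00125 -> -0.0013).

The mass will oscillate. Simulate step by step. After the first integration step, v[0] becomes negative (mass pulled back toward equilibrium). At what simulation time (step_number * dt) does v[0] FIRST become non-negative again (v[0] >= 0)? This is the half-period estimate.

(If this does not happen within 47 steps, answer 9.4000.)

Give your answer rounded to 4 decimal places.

Step 0: x=[11.0000] v=[0.0000]
Step 1: x=[10.7433] v=[-1.2833]
Step 2: x=[10.2599] v=[-2.4169]
Step 3: x=[9.6062] v=[-3.2685]
Step 4: x=[8.8584] v=[-3.7388]
Step 5: x=[8.1038] v=[-3.7729]
Step 6: x=[7.4304] v=[-3.3668]
Step 7: x=[6.9168] v=[-2.5679]
Step 8: x=[6.6229] v=[-1.4694]
Step 9: x=[6.5830] v=[-0.1994]
Step 10: x=[6.8018] v=[1.0939]
First v>=0 after going negative at step 10, time=2.0000

Answer: 2.0000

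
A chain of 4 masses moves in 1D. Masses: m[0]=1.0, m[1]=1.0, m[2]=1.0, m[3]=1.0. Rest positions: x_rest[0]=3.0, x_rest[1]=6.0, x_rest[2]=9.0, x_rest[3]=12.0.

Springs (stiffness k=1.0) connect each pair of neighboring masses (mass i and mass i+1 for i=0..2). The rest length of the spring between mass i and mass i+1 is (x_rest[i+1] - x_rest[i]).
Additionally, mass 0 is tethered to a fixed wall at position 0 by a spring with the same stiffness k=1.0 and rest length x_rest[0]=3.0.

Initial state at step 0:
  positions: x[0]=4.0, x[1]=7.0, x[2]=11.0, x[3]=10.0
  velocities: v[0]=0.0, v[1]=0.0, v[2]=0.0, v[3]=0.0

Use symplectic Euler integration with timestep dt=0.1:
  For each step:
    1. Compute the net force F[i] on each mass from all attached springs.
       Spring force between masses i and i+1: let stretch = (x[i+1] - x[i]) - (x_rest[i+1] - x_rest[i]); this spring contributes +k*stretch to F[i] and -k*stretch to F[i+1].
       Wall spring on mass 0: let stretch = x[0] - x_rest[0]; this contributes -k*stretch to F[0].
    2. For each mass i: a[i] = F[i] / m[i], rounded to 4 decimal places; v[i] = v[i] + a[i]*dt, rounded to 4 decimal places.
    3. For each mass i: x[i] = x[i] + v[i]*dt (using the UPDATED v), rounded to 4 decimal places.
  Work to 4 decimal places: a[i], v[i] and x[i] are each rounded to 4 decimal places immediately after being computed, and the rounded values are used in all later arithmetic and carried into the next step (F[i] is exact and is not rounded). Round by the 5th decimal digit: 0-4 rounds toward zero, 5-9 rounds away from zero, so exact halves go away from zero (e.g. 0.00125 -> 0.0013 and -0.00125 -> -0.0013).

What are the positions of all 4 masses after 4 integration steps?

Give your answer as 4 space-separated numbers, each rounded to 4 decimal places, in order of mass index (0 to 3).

Step 0: x=[4.0000 7.0000 11.0000 10.0000] v=[0.0000 0.0000 0.0000 0.0000]
Step 1: x=[3.9900 7.0100 10.9500 10.0400] v=[-0.1000 0.1000 -0.5000 0.4000]
Step 2: x=[3.9703 7.0292 10.8515 10.1191] v=[-0.1970 0.1920 -0.9850 0.7910]
Step 3: x=[3.9415 7.0560 10.7075 10.2355] v=[-0.2881 0.2683 -1.4405 1.1642]
Step 4: x=[3.9044 7.0882 10.5222 10.3866] v=[-0.3708 0.3220 -1.8529 1.5114]

Answer: 3.9044 7.0882 10.5222 10.3866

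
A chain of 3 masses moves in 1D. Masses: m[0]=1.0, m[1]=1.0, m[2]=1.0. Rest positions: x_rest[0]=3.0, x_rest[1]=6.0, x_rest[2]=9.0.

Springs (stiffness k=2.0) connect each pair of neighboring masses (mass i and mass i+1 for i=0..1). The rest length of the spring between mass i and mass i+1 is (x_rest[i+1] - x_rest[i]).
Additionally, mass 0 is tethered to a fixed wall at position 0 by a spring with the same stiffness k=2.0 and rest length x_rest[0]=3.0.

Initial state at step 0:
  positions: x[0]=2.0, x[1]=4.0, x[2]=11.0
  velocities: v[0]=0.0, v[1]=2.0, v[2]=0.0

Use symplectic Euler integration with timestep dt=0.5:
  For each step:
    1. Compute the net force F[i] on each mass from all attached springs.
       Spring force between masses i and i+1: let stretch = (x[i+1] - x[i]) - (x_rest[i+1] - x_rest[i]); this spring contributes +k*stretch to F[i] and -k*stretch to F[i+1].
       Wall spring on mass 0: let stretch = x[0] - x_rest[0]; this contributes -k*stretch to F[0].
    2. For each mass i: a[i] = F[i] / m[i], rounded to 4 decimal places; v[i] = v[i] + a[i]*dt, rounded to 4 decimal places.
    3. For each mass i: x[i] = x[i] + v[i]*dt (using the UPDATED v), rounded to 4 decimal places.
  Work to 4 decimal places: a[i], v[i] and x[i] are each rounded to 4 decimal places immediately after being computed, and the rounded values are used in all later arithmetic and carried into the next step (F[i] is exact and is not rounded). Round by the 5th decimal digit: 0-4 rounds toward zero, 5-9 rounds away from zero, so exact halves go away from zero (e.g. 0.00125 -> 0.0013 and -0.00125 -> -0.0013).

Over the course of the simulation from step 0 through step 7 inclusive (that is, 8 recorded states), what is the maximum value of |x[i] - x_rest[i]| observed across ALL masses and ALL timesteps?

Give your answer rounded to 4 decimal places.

Answer: 3.2500

Derivation:
Step 0: x=[2.0000 4.0000 11.0000] v=[0.0000 2.0000 0.0000]
Step 1: x=[2.0000 7.5000 9.0000] v=[0.0000 7.0000 -4.0000]
Step 2: x=[3.7500 9.0000 7.7500] v=[3.5000 3.0000 -2.5000]
Step 3: x=[6.2500 7.2500 8.6250] v=[5.0000 -3.5000 1.7500]
Step 4: x=[6.1250 5.6875 10.3125] v=[-0.2500 -3.1250 3.3750]
Step 5: x=[2.7188 6.6563 11.1875] v=[-6.8125 1.9375 1.7500]
Step 6: x=[-0.0781 7.9219 11.2969] v=[-5.5938 2.5312 0.2188]
Step 7: x=[1.1641 6.8750 11.2188] v=[2.4843 -2.0938 -0.1562]
Max displacement = 3.2500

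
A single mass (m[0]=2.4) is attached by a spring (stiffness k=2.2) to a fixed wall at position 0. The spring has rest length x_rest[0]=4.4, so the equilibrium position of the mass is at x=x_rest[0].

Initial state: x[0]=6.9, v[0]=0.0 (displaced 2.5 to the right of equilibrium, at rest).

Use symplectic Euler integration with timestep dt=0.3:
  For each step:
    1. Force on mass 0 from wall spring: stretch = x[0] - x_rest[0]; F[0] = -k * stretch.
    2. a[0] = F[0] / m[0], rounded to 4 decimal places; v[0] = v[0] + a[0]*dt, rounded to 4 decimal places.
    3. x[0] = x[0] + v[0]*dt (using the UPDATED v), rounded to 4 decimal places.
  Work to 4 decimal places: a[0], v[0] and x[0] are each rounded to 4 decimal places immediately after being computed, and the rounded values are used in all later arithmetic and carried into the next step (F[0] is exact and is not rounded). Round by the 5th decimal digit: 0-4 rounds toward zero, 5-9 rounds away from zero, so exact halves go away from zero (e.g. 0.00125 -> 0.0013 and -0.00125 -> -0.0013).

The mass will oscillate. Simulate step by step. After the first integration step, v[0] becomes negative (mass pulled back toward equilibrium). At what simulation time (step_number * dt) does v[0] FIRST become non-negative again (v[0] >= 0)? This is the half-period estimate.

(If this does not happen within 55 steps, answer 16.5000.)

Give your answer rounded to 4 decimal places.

Answer: 3.3000

Derivation:
Step 0: x=[6.9000] v=[0.0000]
Step 1: x=[6.6938] v=[-0.6875]
Step 2: x=[6.2983] v=[-1.3183]
Step 3: x=[5.7462] v=[-1.8403]
Step 4: x=[5.0831] v=[-2.2105]
Step 5: x=[4.3636] v=[-2.3984]
Step 6: x=[3.6471] v=[-2.3884]
Step 7: x=[2.9927] v=[-2.1813]
Step 8: x=[2.4544] v=[-1.7943]
Step 9: x=[2.0766] v=[-1.2593]
Step 10: x=[1.8905] v=[-0.6204]
Step 11: x=[1.9114] v=[0.0697]
First v>=0 after going negative at step 11, time=3.3000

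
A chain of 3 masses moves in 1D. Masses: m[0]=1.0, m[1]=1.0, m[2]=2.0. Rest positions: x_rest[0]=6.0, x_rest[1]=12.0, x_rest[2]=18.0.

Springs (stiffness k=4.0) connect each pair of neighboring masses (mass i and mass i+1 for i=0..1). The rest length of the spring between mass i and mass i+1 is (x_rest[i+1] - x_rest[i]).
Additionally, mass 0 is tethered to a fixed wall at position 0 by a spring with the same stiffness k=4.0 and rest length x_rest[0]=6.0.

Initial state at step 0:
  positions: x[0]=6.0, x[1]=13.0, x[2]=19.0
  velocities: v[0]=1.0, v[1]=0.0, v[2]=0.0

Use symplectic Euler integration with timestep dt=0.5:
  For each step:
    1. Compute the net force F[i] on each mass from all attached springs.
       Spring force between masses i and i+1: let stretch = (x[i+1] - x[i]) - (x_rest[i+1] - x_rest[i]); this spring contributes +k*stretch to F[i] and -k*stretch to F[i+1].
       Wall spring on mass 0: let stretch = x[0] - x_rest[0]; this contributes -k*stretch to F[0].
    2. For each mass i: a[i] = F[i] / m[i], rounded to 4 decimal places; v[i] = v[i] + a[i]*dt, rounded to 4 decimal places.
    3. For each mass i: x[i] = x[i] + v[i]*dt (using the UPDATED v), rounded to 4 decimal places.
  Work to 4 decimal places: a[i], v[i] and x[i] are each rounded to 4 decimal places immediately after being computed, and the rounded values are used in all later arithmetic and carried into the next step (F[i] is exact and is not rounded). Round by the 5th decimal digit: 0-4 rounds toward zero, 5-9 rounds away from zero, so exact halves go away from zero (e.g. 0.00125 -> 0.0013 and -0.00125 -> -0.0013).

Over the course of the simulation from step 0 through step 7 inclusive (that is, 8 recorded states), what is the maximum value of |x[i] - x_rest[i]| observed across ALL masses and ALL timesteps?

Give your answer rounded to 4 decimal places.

Answer: 1.5000

Derivation:
Step 0: x=[6.0000 13.0000 19.0000] v=[1.0000 0.0000 0.0000]
Step 1: x=[7.5000 12.0000 19.0000] v=[3.0000 -2.0000 0.0000]
Step 2: x=[6.0000 13.5000 18.5000] v=[-3.0000 3.0000 -1.0000]
Step 3: x=[6.0000 12.5000 18.5000] v=[0.0000 -2.0000 0.0000]
Step 4: x=[6.5000 11.0000 18.5000] v=[1.0000 -3.0000 0.0000]
Step 5: x=[5.0000 12.5000 17.7500] v=[-3.0000 3.0000 -1.5000]
Step 6: x=[6.0000 11.7500 17.3750] v=[2.0000 -1.5000 -0.7500]
Step 7: x=[6.7500 10.8750 17.1875] v=[1.5000 -1.7500 -0.3750]
Max displacement = 1.5000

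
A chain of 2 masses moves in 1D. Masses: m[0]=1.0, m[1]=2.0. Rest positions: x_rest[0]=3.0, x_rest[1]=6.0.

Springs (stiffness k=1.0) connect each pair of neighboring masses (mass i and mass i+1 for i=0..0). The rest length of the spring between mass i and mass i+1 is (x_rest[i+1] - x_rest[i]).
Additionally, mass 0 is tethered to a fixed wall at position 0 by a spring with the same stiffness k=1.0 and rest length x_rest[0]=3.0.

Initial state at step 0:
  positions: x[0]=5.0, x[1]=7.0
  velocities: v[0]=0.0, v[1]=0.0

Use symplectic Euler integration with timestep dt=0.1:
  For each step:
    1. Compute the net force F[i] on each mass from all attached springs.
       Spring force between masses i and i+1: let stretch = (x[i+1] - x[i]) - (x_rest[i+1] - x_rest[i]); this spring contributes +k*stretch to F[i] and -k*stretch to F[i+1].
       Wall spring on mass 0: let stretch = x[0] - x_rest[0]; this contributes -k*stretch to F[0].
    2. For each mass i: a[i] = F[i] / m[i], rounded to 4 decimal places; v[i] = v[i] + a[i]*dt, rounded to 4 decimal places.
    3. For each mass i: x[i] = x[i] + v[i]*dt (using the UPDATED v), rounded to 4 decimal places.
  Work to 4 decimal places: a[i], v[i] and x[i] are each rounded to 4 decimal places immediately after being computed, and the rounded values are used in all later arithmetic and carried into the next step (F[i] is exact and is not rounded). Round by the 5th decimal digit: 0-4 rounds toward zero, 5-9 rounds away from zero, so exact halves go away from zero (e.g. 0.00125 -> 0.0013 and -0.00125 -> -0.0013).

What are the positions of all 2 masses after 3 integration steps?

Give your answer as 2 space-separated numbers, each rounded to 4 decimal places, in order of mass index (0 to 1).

Step 0: x=[5.0000 7.0000] v=[0.0000 0.0000]
Step 1: x=[4.9700 7.0050] v=[-0.3000 0.0500]
Step 2: x=[4.9107 7.0148] v=[-0.5935 0.0983]
Step 3: x=[4.8233 7.0291] v=[-0.8742 0.1431]

Answer: 4.8233 7.0291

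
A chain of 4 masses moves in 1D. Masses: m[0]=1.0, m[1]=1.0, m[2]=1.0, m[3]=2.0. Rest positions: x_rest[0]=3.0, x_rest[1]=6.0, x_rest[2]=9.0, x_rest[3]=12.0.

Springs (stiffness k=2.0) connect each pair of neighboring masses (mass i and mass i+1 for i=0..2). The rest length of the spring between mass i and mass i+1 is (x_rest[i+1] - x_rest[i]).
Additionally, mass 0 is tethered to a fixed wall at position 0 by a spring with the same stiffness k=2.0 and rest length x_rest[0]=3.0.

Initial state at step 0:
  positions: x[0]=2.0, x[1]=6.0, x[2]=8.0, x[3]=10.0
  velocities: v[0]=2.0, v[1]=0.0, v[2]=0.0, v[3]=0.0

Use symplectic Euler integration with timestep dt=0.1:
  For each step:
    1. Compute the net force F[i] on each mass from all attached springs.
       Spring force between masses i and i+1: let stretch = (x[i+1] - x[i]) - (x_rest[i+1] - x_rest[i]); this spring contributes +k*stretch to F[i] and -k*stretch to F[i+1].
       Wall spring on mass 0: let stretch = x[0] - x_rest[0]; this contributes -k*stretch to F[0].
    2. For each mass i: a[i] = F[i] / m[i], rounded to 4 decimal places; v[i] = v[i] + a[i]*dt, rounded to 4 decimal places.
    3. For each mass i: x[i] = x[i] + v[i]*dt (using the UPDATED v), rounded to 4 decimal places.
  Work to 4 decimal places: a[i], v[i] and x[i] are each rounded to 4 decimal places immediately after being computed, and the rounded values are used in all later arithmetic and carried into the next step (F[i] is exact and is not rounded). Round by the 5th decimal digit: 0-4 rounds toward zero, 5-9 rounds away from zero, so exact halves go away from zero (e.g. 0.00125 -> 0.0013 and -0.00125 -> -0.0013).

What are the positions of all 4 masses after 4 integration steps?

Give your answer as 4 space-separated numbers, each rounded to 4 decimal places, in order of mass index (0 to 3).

Answer: 3.0873 5.6730 7.9920 10.0985

Derivation:
Step 0: x=[2.0000 6.0000 8.0000 10.0000] v=[2.0000 0.0000 0.0000 0.0000]
Step 1: x=[2.2400 5.9600 8.0000 10.0100] v=[2.4000 -0.4000 0.0000 0.1000]
Step 2: x=[2.5096 5.8864 7.9994 10.0299] v=[2.6960 -0.7360 -0.0060 0.1990]
Step 3: x=[2.7965 5.7875 7.9972 10.0595] v=[2.8694 -0.9888 -0.0225 0.2960]
Step 4: x=[3.0873 5.6730 7.9920 10.0985] v=[2.9083 -1.1451 -0.0520 0.3898]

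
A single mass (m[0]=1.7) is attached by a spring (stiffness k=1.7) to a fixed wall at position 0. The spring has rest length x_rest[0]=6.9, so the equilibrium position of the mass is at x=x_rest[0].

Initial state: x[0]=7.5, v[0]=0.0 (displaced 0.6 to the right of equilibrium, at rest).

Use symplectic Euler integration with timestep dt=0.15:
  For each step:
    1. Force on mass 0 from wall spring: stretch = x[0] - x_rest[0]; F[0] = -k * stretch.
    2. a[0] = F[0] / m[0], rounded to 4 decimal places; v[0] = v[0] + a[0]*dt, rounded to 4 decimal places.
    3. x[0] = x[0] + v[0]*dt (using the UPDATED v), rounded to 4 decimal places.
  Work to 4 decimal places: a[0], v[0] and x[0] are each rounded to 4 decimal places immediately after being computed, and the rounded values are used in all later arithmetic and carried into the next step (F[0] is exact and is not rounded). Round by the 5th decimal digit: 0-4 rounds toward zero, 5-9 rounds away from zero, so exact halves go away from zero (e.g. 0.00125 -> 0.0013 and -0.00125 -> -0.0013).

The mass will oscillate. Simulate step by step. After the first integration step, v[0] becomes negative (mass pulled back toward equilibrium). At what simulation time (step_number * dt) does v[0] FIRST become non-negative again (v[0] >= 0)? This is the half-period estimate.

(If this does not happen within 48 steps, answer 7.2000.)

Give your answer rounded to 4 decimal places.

Answer: 3.1500

Derivation:
Step 0: x=[7.5000] v=[0.0000]
Step 1: x=[7.4865] v=[-0.0900]
Step 2: x=[7.4598] v=[-0.1780]
Step 3: x=[7.4205] v=[-0.2620]
Step 4: x=[7.3695] v=[-0.3401]
Step 5: x=[7.3079] v=[-0.4105]
Step 6: x=[7.2371] v=[-0.4717]
Step 7: x=[7.1588] v=[-0.5223]
Step 8: x=[7.0746] v=[-0.5611]
Step 9: x=[6.9865] v=[-0.5873]
Step 10: x=[6.8965] v=[-0.6003]
Step 11: x=[6.8065] v=[-0.5998]
Step 12: x=[6.7186] v=[-0.5858]
Step 13: x=[6.6348] v=[-0.5586]
Step 14: x=[6.5570] v=[-0.5188]
Step 15: x=[6.4869] v=[-0.4674]
Step 16: x=[6.4261] v=[-0.4054]
Step 17: x=[6.3760] v=[-0.3343]
Step 18: x=[6.3376] v=[-0.2557]
Step 19: x=[6.3119] v=[-0.1713]
Step 20: x=[6.2994] v=[-0.0831]
Step 21: x=[6.3005] v=[0.0070]
First v>=0 after going negative at step 21, time=3.1500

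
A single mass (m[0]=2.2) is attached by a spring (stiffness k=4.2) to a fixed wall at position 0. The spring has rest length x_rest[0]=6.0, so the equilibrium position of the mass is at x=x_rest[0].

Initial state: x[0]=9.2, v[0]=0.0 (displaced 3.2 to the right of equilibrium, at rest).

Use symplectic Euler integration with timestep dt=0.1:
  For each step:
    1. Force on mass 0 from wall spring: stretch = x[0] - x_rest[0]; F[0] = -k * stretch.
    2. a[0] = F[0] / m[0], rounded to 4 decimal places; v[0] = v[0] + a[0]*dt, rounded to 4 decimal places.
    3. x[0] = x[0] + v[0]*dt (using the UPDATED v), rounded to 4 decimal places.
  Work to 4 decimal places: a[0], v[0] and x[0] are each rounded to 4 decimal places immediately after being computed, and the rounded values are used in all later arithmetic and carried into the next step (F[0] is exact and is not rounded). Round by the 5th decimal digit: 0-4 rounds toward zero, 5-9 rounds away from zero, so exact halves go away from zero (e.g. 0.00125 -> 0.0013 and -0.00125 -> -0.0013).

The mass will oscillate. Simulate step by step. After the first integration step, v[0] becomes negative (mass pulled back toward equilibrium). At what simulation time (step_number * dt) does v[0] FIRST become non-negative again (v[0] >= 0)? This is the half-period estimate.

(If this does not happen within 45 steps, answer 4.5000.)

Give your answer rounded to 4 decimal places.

Step 0: x=[9.2000] v=[0.0000]
Step 1: x=[9.1389] v=[-0.6109]
Step 2: x=[9.0179] v=[-1.2101]
Step 3: x=[8.8393] v=[-1.7862]
Step 4: x=[8.6065] v=[-2.3283]
Step 5: x=[8.3239] v=[-2.8259]
Step 6: x=[7.9969] v=[-3.2696]
Step 7: x=[7.6318] v=[-3.6508]
Step 8: x=[7.2356] v=[-3.9623]
Step 9: x=[6.8158] v=[-4.1982]
Step 10: x=[6.3804] v=[-4.3539]
Step 11: x=[5.9378] v=[-4.4265]
Step 12: x=[5.4963] v=[-4.4146]
Step 13: x=[5.0645] v=[-4.3184]
Step 14: x=[4.6505] v=[-4.1398]
Step 15: x=[4.2623] v=[-3.8822]
Step 16: x=[3.9073] v=[-3.5505]
Step 17: x=[3.5922] v=[-3.1510]
Step 18: x=[3.3231] v=[-2.6913]
Step 19: x=[3.1051] v=[-2.1803]
Step 20: x=[2.9423] v=[-1.6276]
Step 21: x=[2.8379] v=[-1.0439]
Step 22: x=[2.7939] v=[-0.4402]
Step 23: x=[2.8111] v=[0.1719]
First v>=0 after going negative at step 23, time=2.3000

Answer: 2.3000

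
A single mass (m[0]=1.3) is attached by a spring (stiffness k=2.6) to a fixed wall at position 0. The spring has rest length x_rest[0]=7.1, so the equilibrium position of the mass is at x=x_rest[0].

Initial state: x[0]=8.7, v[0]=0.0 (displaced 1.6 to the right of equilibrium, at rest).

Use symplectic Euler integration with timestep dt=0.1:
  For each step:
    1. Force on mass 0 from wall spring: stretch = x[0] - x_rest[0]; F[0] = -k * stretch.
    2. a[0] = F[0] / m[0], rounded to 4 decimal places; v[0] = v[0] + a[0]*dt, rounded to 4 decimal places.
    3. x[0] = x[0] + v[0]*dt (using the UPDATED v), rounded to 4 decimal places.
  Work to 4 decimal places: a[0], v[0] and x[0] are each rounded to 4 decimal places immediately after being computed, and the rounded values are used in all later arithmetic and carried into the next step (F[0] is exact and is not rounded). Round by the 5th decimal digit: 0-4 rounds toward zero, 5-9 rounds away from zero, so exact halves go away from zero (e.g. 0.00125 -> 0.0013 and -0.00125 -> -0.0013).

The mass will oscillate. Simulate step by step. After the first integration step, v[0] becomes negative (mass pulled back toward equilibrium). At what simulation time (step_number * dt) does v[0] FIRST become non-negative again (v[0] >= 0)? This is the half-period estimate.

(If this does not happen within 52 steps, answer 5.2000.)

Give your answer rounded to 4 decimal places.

Step 0: x=[8.7000] v=[0.0000]
Step 1: x=[8.6680] v=[-0.3200]
Step 2: x=[8.6046] v=[-0.6336]
Step 3: x=[8.5112] v=[-0.9345]
Step 4: x=[8.3895] v=[-1.2167]
Step 5: x=[8.2420] v=[-1.4746]
Step 6: x=[8.0717] v=[-1.7030]
Step 7: x=[7.8820] v=[-1.8973]
Step 8: x=[7.6766] v=[-2.0537]
Step 9: x=[7.4597] v=[-2.1690]
Step 10: x=[7.2356] v=[-2.2409]
Step 11: x=[7.0088] v=[-2.2680]
Step 12: x=[6.7838] v=[-2.2498]
Step 13: x=[6.5651] v=[-2.1866]
Step 14: x=[6.3571] v=[-2.0796]
Step 15: x=[6.1640] v=[-1.9310]
Step 16: x=[5.9896] v=[-1.7438]
Step 17: x=[5.8374] v=[-1.5217]
Step 18: x=[5.7105] v=[-1.2692]
Step 19: x=[5.6114] v=[-0.9913]
Step 20: x=[5.5420] v=[-0.6936]
Step 21: x=[5.5038] v=[-0.3820]
Step 22: x=[5.4975] v=[-0.0628]
Step 23: x=[5.5233] v=[0.2577]
First v>=0 after going negative at step 23, time=2.3000

Answer: 2.3000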